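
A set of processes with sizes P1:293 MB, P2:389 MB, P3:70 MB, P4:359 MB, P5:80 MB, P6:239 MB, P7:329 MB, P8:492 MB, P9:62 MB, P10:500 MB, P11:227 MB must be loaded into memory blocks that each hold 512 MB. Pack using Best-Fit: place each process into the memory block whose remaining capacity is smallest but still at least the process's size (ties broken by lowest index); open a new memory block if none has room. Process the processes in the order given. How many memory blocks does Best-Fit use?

P1 (293 MB) → memory block 1 (remaining 219 MB)
P2 (389 MB) → memory block 2 (remaining 123 MB)
P3 (70 MB) → memory block 2 (remaining 53 MB)
P4 (359 MB) → memory block 3 (remaining 153 MB)
P5 (80 MB) → memory block 3 (remaining 73 MB)
P6 (239 MB) → memory block 4 (remaining 273 MB)
P7 (329 MB) → memory block 5 (remaining 183 MB)
P8 (492 MB) → memory block 6 (remaining 20 MB)
P9 (62 MB) → memory block 3 (remaining 11 MB)
P10 (500 MB) → memory block 7 (remaining 12 MB)
P11 (227 MB) → memory block 4 (remaining 46 MB)
Final memory blocks: [293] [389,70] [359,80,62] [239,227] [329] [492] [500].

7 memory blocks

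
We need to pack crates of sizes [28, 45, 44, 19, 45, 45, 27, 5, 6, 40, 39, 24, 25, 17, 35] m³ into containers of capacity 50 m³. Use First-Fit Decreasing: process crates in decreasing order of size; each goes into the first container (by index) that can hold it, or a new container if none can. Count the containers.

Sorted descending: 45, 45, 45, 44, 40, 39, 35, 28, 27, 25, 24, 19, 17, 6, 5.
Put 45 m³ in container 1; 5 m³ remain.
Put 45 m³ in container 2; 5 m³ remain.
Put 45 m³ in container 3; 5 m³ remain.
Put 44 m³ in container 4; 6 m³ remain.
Put 40 m³ in container 5; 10 m³ remain.
Put 39 m³ in container 6; 11 m³ remain.
Put 35 m³ in container 7; 15 m³ remain.
Put 28 m³ in container 8; 22 m³ remain.
Put 27 m³ in container 9; 23 m³ remain.
Put 25 m³ in container 10; 25 m³ remain.
Put 24 m³ in container 10; 1 m³ remain.
Put 19 m³ in container 8; 3 m³ remain.
Put 17 m³ in container 9; 6 m³ remain.
Put 6 m³ in container 4; 0 m³ remain.
Put 5 m³ in container 1; 0 m³ remain.

10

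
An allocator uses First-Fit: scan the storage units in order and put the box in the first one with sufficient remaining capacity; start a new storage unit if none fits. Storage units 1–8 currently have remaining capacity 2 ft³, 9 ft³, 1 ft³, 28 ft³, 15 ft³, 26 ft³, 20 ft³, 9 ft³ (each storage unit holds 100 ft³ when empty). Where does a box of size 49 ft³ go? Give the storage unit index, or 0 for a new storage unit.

0

No storage unit has ≥ 49 ft³ free, so a new storage unit is opened.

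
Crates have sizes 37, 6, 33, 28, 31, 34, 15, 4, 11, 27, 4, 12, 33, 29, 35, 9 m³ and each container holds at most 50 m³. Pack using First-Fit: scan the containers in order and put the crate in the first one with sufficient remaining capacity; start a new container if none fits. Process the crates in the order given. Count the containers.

37 m³ → container 1 (remaining 13 m³)
6 m³ → container 1 (remaining 7 m³)
33 m³ → container 2 (remaining 17 m³)
28 m³ → container 3 (remaining 22 m³)
31 m³ → container 4 (remaining 19 m³)
34 m³ → container 5 (remaining 16 m³)
15 m³ → container 2 (remaining 2 m³)
4 m³ → container 1 (remaining 3 m³)
11 m³ → container 3 (remaining 11 m³)
27 m³ → container 6 (remaining 23 m³)
4 m³ → container 3 (remaining 7 m³)
12 m³ → container 4 (remaining 7 m³)
33 m³ → container 7 (remaining 17 m³)
29 m³ → container 8 (remaining 21 m³)
35 m³ → container 9 (remaining 15 m³)
9 m³ → container 5 (remaining 7 m³)
Final containers: [37,6,4] [33,15] [28,11,4] [31,12] [34,9] [27] [33] [29] [35].

9 containers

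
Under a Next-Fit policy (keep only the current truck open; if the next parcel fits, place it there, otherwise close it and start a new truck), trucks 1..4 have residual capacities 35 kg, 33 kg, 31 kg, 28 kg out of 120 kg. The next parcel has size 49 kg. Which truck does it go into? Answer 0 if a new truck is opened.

0

Next-Fit only looks at truck 4, which has 28 kg free.
49 kg does not fit, so a new truck is opened.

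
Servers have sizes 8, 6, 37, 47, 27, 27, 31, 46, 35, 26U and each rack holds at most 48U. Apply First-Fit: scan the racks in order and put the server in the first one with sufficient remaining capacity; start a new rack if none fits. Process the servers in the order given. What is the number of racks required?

rack 1: place 8U, 40U left
rack 1: place 6U, 34U left
rack 2: place 37U, 11U left
rack 3: place 47U, 1U left
rack 1: place 27U, 7U left
rack 4: place 27U, 21U left
rack 5: place 31U, 17U left
rack 6: place 46U, 2U left
rack 7: place 35U, 13U left
rack 8: place 26U, 22U left

8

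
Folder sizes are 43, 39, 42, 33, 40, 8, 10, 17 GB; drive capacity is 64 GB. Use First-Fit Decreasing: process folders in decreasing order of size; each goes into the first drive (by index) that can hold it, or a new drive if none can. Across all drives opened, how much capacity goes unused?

88

Sorted descending: 43, 42, 40, 39, 33, 17, 10, 8.
Put 43 GB in drive 1; 21 GB remain.
Put 42 GB in drive 2; 22 GB remain.
Put 40 GB in drive 3; 24 GB remain.
Put 39 GB in drive 4; 25 GB remain.
Put 33 GB in drive 5; 31 GB remain.
Put 17 GB in drive 1; 4 GB remain.
Put 10 GB in drive 2; 12 GB remain.
Put 8 GB in drive 2; 4 GB remain.
5 drives × 64 GB = 320 GB; used 232 GB; unused 88 GB.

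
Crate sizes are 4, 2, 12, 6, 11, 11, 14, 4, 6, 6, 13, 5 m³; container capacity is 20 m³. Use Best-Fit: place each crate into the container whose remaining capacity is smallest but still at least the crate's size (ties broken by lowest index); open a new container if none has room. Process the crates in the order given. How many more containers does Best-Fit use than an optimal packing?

1

Best-Fit: [4,2,12] [6,11] [11,6] [14,4] [6,13] [5] → 6 containers.
Total size 94 m³; any packing needs at least ⌈94/20⌉ = 5 containers.
An optimal packing achieves that bound: [14,6] [13,6] [12,6,2] [11,5,4] [11,4] → 5 containers.
Excess: 6 − 5 = 1.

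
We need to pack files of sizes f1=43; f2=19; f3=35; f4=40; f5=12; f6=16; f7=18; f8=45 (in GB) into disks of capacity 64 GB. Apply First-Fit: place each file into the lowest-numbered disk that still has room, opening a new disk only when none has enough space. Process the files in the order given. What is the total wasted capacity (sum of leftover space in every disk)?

Put f1 (43 GB) in disk 1; 21 GB remain.
Put f2 (19 GB) in disk 1; 2 GB remain.
Put f3 (35 GB) in disk 2; 29 GB remain.
Put f4 (40 GB) in disk 3; 24 GB remain.
Put f5 (12 GB) in disk 2; 17 GB remain.
Put f6 (16 GB) in disk 2; 1 GB remain.
Put f7 (18 GB) in disk 3; 6 GB remain.
Put f8 (45 GB) in disk 4; 19 GB remain.
4 disks × 64 GB = 256 GB; used 228 GB; unused 28 GB.

28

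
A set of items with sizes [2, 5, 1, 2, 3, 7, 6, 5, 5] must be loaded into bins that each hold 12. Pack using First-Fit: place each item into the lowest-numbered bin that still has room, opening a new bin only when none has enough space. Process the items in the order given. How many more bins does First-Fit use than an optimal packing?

First-Fit: [2,5,1,2] [3,7] [6,5] [5] → 4 bins.
Total size 36; any packing needs at least ⌈36/12⌉ = 3 bins.
An optimal packing achieves that bound: [7,5] [6,5,1] [5,3,2,2] → 3 bins.
Excess: 4 − 3 = 1.

1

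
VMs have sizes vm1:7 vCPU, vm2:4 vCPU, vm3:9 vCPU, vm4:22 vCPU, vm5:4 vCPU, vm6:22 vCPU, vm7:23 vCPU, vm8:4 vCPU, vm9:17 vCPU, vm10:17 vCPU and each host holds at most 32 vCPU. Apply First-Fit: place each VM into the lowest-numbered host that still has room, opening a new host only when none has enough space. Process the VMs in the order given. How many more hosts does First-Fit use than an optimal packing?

1

First-Fit: [7,4,9,4,4] [22] [22] [23] [17] [17] → 6 hosts.
Total size 129 vCPU; any packing needs at least ⌈129/32⌉ = 5 hosts.
An optimal packing achieves that bound: [23,9] [22,7] [22,4,4] [17,4] [17] → 5 hosts.
Excess: 6 − 5 = 1.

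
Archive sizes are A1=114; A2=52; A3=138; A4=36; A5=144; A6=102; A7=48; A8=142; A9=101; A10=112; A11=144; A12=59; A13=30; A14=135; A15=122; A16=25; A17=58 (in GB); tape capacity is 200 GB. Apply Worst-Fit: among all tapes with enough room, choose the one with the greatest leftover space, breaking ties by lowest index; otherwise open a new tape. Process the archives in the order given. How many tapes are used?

tape 1: place A1 (114 GB), 86 GB left
tape 1: place A2 (52 GB), 34 GB left
tape 2: place A3 (138 GB), 62 GB left
tape 2: place A4 (36 GB), 26 GB left
tape 3: place A5 (144 GB), 56 GB left
tape 4: place A6 (102 GB), 98 GB left
tape 4: place A7 (48 GB), 50 GB left
tape 5: place A8 (142 GB), 58 GB left
tape 6: place A9 (101 GB), 99 GB left
tape 7: place A10 (112 GB), 88 GB left
tape 8: place A11 (144 GB), 56 GB left
tape 6: place A12 (59 GB), 40 GB left
tape 7: place A13 (30 GB), 58 GB left
tape 9: place A14 (135 GB), 65 GB left
tape 10: place A15 (122 GB), 78 GB left
tape 10: place A16 (25 GB), 53 GB left
tape 9: place A17 (58 GB), 7 GB left
Final tapes: [114,52] [138,36] [144] [102,48] [142] [101,59] [112,30] [144] [135,58] [122,25].

10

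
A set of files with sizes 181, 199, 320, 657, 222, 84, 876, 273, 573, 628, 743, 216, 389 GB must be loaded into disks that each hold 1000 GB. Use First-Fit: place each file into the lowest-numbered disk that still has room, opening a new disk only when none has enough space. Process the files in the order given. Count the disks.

7 disks

disk 1: place 181 GB, 819 GB left
disk 1: place 199 GB, 620 GB left
disk 1: place 320 GB, 300 GB left
disk 2: place 657 GB, 343 GB left
disk 1: place 222 GB, 78 GB left
disk 2: place 84 GB, 259 GB left
disk 3: place 876 GB, 124 GB left
disk 4: place 273 GB, 727 GB left
disk 4: place 573 GB, 154 GB left
disk 5: place 628 GB, 372 GB left
disk 6: place 743 GB, 257 GB left
disk 2: place 216 GB, 43 GB left
disk 7: place 389 GB, 611 GB left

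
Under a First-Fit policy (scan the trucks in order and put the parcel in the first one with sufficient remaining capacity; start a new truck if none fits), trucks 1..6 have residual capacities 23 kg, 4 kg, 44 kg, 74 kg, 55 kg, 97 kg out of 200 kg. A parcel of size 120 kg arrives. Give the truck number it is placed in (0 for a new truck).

No truck has ≥ 120 kg free, so a new truck is opened.

0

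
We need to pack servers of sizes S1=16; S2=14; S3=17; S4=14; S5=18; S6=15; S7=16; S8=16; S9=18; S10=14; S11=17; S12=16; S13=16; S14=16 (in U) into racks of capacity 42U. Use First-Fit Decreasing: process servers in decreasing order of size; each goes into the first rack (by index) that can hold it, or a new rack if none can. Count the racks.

Sorted descending: 18, 18, 17, 17, 16, 16, 16, 16, 16, 16, 15, 14, 14, 14.
Put 18U in rack 1; 24U remain.
Put 18U in rack 1; 6U remain.
Put 17U in rack 2; 25U remain.
Put 17U in rack 2; 8U remain.
Put 16U in rack 3; 26U remain.
Put 16U in rack 3; 10U remain.
Put 16U in rack 4; 26U remain.
Put 16U in rack 4; 10U remain.
Put 16U in rack 5; 26U remain.
Put 16U in rack 5; 10U remain.
Put 15U in rack 6; 27U remain.
Put 14U in rack 6; 13U remain.
Put 14U in rack 7; 28U remain.
Put 14U in rack 7; 14U remain.
Final racks: [18,18] [17,17] [16,16] [16,16] [16,16] [15,14] [14,14].

7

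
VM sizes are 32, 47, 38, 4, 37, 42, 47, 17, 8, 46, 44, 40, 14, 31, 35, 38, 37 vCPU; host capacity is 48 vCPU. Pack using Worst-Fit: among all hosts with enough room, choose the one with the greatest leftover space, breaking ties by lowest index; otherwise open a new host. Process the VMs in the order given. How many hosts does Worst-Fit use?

14

host 1: place 32 vCPU, 16 vCPU left
host 2: place 47 vCPU, 1 vCPU left
host 3: place 38 vCPU, 10 vCPU left
host 1: place 4 vCPU, 12 vCPU left
host 4: place 37 vCPU, 11 vCPU left
host 5: place 42 vCPU, 6 vCPU left
host 6: place 47 vCPU, 1 vCPU left
host 7: place 17 vCPU, 31 vCPU left
host 7: place 8 vCPU, 23 vCPU left
host 8: place 46 vCPU, 2 vCPU left
host 9: place 44 vCPU, 4 vCPU left
host 10: place 40 vCPU, 8 vCPU left
host 7: place 14 vCPU, 9 vCPU left
host 11: place 31 vCPU, 17 vCPU left
host 12: place 35 vCPU, 13 vCPU left
host 13: place 38 vCPU, 10 vCPU left
host 14: place 37 vCPU, 11 vCPU left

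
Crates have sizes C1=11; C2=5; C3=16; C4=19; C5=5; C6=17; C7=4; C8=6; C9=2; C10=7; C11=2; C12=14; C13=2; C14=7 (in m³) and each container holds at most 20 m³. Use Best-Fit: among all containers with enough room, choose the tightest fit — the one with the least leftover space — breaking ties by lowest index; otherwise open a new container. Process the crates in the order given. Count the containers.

7

container 1: place C1 (11 m³), 9 m³ left
container 1: place C2 (5 m³), 4 m³ left
container 2: place C3 (16 m³), 4 m³ left
container 3: place C4 (19 m³), 1 m³ left
container 4: place C5 (5 m³), 15 m³ left
container 5: place C6 (17 m³), 3 m³ left
container 1: place C7 (4 m³), 0 m³ left
container 4: place C8 (6 m³), 9 m³ left
container 5: place C9 (2 m³), 1 m³ left
container 4: place C10 (7 m³), 2 m³ left
container 4: place C11 (2 m³), 0 m³ left
container 6: place C12 (14 m³), 6 m³ left
container 2: place C13 (2 m³), 2 m³ left
container 7: place C14 (7 m³), 13 m³ left
Final containers: [11,5,4] [16,2] [19] [5,6,7,2] [17,2] [14] [7].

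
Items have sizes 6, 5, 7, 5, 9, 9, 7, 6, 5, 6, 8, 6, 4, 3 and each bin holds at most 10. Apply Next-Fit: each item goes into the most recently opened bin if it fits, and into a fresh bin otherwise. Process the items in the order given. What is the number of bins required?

13 bins

bin 1: place 6, 4 left
bin 2: place 5, 5 left
bin 3: place 7, 3 left
bin 4: place 5, 5 left
bin 5: place 9, 1 left
bin 6: place 9, 1 left
bin 7: place 7, 3 left
bin 8: place 6, 4 left
bin 9: place 5, 5 left
bin 10: place 6, 4 left
bin 11: place 8, 2 left
bin 12: place 6, 4 left
bin 12: place 4, 0 left
bin 13: place 3, 7 left
Final bins: [6] [5] [7] [5] [9] [9] [7] [6] [5] [6] [8] [6,4] [3].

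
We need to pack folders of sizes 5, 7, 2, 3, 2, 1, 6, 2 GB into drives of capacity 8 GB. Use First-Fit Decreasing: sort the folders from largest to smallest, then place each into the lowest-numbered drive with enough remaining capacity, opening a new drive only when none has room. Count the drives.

Sorted descending: 7, 6, 5, 3, 2, 2, 2, 1.
7 GB → drive 1 (remaining 1 GB)
6 GB → drive 2 (remaining 2 GB)
5 GB → drive 3 (remaining 3 GB)
3 GB → drive 3 (remaining 0 GB)
2 GB → drive 2 (remaining 0 GB)
2 GB → drive 4 (remaining 6 GB)
2 GB → drive 4 (remaining 4 GB)
1 GB → drive 1 (remaining 0 GB)
Final drives: [7,1] [6,2] [5,3] [2,2].

4 drives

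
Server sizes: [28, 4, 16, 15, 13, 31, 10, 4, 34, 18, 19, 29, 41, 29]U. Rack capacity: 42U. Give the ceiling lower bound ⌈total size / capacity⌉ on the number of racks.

7

Total size = 28 + 4 + 16 + 15 + 13 + 31 + 10 + 4 + 34 + 18 + 19 + 29 + 41 + 29 = 291U.
⌈291 / 42⌉ = 7.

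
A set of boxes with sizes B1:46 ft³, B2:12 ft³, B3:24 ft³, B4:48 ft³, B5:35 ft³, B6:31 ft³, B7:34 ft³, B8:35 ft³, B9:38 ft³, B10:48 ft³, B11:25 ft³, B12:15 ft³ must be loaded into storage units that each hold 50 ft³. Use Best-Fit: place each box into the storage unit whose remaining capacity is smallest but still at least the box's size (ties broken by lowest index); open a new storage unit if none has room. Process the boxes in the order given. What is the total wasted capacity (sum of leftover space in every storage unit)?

109

Put B1 (46 ft³) in storage unit 1; 4 ft³ remain.
Put B2 (12 ft³) in storage unit 2; 38 ft³ remain.
Put B3 (24 ft³) in storage unit 2; 14 ft³ remain.
Put B4 (48 ft³) in storage unit 3; 2 ft³ remain.
Put B5 (35 ft³) in storage unit 4; 15 ft³ remain.
Put B6 (31 ft³) in storage unit 5; 19 ft³ remain.
Put B7 (34 ft³) in storage unit 6; 16 ft³ remain.
Put B8 (35 ft³) in storage unit 7; 15 ft³ remain.
Put B9 (38 ft³) in storage unit 8; 12 ft³ remain.
Put B10 (48 ft³) in storage unit 9; 2 ft³ remain.
Put B11 (25 ft³) in storage unit 10; 25 ft³ remain.
Put B12 (15 ft³) in storage unit 4; 0 ft³ remain.
10 storage units × 50 ft³ = 500 ft³; used 391 ft³; unused 109 ft³.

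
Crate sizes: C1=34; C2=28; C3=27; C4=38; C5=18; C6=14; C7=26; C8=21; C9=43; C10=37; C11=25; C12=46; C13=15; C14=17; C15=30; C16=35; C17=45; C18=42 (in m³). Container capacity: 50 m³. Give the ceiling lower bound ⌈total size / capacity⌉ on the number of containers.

Total size = 34 + 28 + 27 + 38 + 18 + 14 + 26 + 21 + 43 + 37 + 25 + 46 + 15 + 17 + 30 + 35 + 45 + 42 = 541 m³.
⌈541 / 50⌉ = 11.

11 containers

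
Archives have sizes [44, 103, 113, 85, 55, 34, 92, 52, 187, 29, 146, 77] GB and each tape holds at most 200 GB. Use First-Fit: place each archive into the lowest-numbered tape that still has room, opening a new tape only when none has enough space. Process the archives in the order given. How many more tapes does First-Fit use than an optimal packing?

0

First-Fit: [44,103,34] [113,85] [55,92,52] [187] [29,146] [77] → 6 tapes.
Total size 1017 GB; any packing needs at least ⌈1017/200⌉ = 6 tapes.
So 6 is already optimal.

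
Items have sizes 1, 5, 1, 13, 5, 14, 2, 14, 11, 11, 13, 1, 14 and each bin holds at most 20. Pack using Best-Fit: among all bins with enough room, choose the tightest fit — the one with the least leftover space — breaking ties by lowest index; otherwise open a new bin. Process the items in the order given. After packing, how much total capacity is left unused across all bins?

1 → bin 1 (remaining 19)
5 → bin 1 (remaining 14)
1 → bin 1 (remaining 13)
13 → bin 1 (remaining 0)
5 → bin 2 (remaining 15)
14 → bin 2 (remaining 1)
2 → bin 3 (remaining 18)
14 → bin 3 (remaining 4)
11 → bin 4 (remaining 9)
11 → bin 5 (remaining 9)
13 → bin 6 (remaining 7)
1 → bin 2 (remaining 0)
14 → bin 7 (remaining 6)
7 bins × 20 = 140; used 105; unused 35.

35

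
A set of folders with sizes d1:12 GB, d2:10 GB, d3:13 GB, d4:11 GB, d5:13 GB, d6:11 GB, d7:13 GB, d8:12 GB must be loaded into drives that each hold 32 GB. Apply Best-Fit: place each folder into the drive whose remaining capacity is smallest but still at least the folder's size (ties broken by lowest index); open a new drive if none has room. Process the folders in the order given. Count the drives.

Put d1 (12 GB) in drive 1; 20 GB remain.
Put d2 (10 GB) in drive 1; 10 GB remain.
Put d3 (13 GB) in drive 2; 19 GB remain.
Put d4 (11 GB) in drive 2; 8 GB remain.
Put d5 (13 GB) in drive 3; 19 GB remain.
Put d6 (11 GB) in drive 3; 8 GB remain.
Put d7 (13 GB) in drive 4; 19 GB remain.
Put d8 (12 GB) in drive 4; 7 GB remain.
Final drives: [12,10] [13,11] [13,11] [13,12].

4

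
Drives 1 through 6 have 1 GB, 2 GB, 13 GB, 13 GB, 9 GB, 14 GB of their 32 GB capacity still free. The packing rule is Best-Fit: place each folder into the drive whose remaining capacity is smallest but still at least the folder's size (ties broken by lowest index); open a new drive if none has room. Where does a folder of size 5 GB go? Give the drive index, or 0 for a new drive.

Drives with room: drive 3 (13 GB), drive 4 (13 GB), drive 5 (9 GB), drive 6 (14 GB).
Tightest fit is drive 5 with 9 GB free.

5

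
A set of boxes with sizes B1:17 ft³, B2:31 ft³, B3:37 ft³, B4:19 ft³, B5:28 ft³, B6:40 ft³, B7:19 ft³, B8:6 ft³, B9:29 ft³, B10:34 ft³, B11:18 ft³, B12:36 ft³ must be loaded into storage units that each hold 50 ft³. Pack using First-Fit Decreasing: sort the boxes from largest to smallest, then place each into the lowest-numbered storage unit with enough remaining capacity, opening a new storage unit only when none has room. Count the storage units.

Sorted descending: 40, 37, 36, 34, 31, 29, 28, 19, 19, 18, 17, 6.
40 ft³ → storage unit 1 (remaining 10 ft³)
37 ft³ → storage unit 2 (remaining 13 ft³)
36 ft³ → storage unit 3 (remaining 14 ft³)
34 ft³ → storage unit 4 (remaining 16 ft³)
31 ft³ → storage unit 5 (remaining 19 ft³)
29 ft³ → storage unit 6 (remaining 21 ft³)
28 ft³ → storage unit 7 (remaining 22 ft³)
19 ft³ → storage unit 5 (remaining 0 ft³)
19 ft³ → storage unit 6 (remaining 2 ft³)
18 ft³ → storage unit 7 (remaining 4 ft³)
17 ft³ → storage unit 8 (remaining 33 ft³)
6 ft³ → storage unit 1 (remaining 4 ft³)
Final storage units: [40,6] [37] [36] [34] [31,19] [29,19] [28,18] [17].

8 storage units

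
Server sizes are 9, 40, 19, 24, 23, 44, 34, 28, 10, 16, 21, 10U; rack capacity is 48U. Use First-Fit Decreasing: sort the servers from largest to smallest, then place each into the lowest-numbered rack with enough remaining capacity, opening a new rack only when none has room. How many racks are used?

7

Sorted descending: 44, 40, 34, 28, 24, 23, 21, 19, 16, 10, 10, 9.
rack 1: place 44U, 4U left
rack 2: place 40U, 8U left
rack 3: place 34U, 14U left
rack 4: place 28U, 20U left
rack 5: place 24U, 24U left
rack 5: place 23U, 1U left
rack 6: place 21U, 27U left
rack 4: place 19U, 1U left
rack 6: place 16U, 11U left
rack 3: place 10U, 4U left
rack 6: place 10U, 1U left
rack 7: place 9U, 39U left
Final racks: [44] [40] [34,10] [28,19] [24,23] [21,16,10] [9].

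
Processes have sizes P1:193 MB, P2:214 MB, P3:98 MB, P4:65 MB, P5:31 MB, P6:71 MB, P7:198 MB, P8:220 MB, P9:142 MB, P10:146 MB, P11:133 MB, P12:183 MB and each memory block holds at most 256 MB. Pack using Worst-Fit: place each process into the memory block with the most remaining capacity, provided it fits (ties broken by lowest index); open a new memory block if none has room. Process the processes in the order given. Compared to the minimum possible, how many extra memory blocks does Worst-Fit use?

1

Worst-Fit: [193] [214] [98,65,31] [71,142] [198] [220] [146] [133] [183] → 9 memory blocks.
8 processes exceed 128 MB (half the capacity), and no two of those can share a memory block, so at least 8 memory blocks are needed.
An optimal packing achieves that bound: [220,31] [214] [198] [193] [183,71] [146,98] [142,65] [133] → 8 memory blocks.
Excess: 9 − 8 = 1.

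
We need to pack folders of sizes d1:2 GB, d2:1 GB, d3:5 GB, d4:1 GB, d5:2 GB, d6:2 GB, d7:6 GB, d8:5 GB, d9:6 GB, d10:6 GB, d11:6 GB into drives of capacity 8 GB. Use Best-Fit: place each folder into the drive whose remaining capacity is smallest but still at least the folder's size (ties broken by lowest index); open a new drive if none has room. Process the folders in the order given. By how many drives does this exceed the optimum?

Best-Fit: [2,1,5] [1,2,2] [6] [5] [6] [6] [6] → 7 drives.
Total size 42 GB; any packing needs at least ⌈42/8⌉ = 6 drives.
An optimal packing achieves that bound: [6,2] [6,2] [6,2] [6,1,1] [5] [5] → 6 drives.
Excess: 7 − 6 = 1.

1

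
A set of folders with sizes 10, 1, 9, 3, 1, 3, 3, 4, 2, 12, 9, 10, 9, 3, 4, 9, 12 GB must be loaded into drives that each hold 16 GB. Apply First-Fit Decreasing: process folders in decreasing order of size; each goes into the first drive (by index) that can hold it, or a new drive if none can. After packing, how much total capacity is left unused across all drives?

24

Sorted descending: 12, 12, 10, 10, 9, 9, 9, 9, 4, 4, 3, 3, 3, 3, 2, 1, 1.
12 GB → drive 1 (remaining 4 GB)
12 GB → drive 2 (remaining 4 GB)
10 GB → drive 3 (remaining 6 GB)
10 GB → drive 4 (remaining 6 GB)
9 GB → drive 5 (remaining 7 GB)
9 GB → drive 6 (remaining 7 GB)
9 GB → drive 7 (remaining 7 GB)
9 GB → drive 8 (remaining 7 GB)
4 GB → drive 1 (remaining 0 GB)
4 GB → drive 2 (remaining 0 GB)
3 GB → drive 3 (remaining 3 GB)
3 GB → drive 3 (remaining 0 GB)
3 GB → drive 4 (remaining 3 GB)
3 GB → drive 4 (remaining 0 GB)
2 GB → drive 5 (remaining 5 GB)
1 GB → drive 5 (remaining 4 GB)
1 GB → drive 5 (remaining 3 GB)
8 drives × 16 GB = 128 GB; used 104 GB; unused 24 GB.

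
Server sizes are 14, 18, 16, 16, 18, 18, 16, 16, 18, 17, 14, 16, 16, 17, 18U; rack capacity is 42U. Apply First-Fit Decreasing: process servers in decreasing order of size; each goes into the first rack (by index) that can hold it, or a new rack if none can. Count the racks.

8

Sorted descending: 18, 18, 18, 18, 18, 17, 17, 16, 16, 16, 16, 16, 16, 14, 14.
18U → rack 1 (remaining 24U)
18U → rack 1 (remaining 6U)
18U → rack 2 (remaining 24U)
18U → rack 2 (remaining 6U)
18U → rack 3 (remaining 24U)
17U → rack 3 (remaining 7U)
17U → rack 4 (remaining 25U)
16U → rack 4 (remaining 9U)
16U → rack 5 (remaining 26U)
16U → rack 5 (remaining 10U)
16U → rack 6 (remaining 26U)
16U → rack 6 (remaining 10U)
16U → rack 7 (remaining 26U)
14U → rack 7 (remaining 12U)
14U → rack 8 (remaining 28U)
Final racks: [18,18] [18,18] [18,17] [17,16] [16,16] [16,16] [16,14] [14].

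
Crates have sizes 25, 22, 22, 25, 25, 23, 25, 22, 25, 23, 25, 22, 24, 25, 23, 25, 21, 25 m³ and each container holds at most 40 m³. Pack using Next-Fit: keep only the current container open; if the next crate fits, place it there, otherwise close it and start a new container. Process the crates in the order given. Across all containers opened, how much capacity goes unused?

293

25 m³ → container 1 (remaining 15 m³)
22 m³ → container 2 (remaining 18 m³)
22 m³ → container 3 (remaining 18 m³)
25 m³ → container 4 (remaining 15 m³)
25 m³ → container 5 (remaining 15 m³)
23 m³ → container 6 (remaining 17 m³)
25 m³ → container 7 (remaining 15 m³)
22 m³ → container 8 (remaining 18 m³)
25 m³ → container 9 (remaining 15 m³)
23 m³ → container 10 (remaining 17 m³)
25 m³ → container 11 (remaining 15 m³)
22 m³ → container 12 (remaining 18 m³)
24 m³ → container 13 (remaining 16 m³)
25 m³ → container 14 (remaining 15 m³)
23 m³ → container 15 (remaining 17 m³)
25 m³ → container 16 (remaining 15 m³)
21 m³ → container 17 (remaining 19 m³)
25 m³ → container 18 (remaining 15 m³)
18 containers × 40 m³ = 720 m³; used 427 m³; unused 293 m³.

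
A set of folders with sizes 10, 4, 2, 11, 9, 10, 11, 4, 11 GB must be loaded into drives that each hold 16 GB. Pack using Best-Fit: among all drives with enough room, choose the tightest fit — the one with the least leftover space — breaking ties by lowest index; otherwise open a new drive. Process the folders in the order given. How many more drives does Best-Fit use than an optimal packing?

Best-Fit: [10,4,2] [11,4] [9] [10] [11] [11] → 6 drives.
6 folders exceed 8 GB (half the capacity), and no two of those can share a drive, so at least 6 drives are needed.
So 6 is already optimal.

0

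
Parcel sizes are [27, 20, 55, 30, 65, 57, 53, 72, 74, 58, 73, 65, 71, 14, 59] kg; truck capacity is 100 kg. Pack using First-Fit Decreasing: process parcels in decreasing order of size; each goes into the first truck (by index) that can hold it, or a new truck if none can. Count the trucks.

Sorted descending: 74, 73, 72, 71, 65, 65, 59, 58, 57, 55, 53, 30, 27, 20, 14.
Put 74 kg in truck 1; 26 kg remain.
Put 73 kg in truck 2; 27 kg remain.
Put 72 kg in truck 3; 28 kg remain.
Put 71 kg in truck 4; 29 kg remain.
Put 65 kg in truck 5; 35 kg remain.
Put 65 kg in truck 6; 35 kg remain.
Put 59 kg in truck 7; 41 kg remain.
Put 58 kg in truck 8; 42 kg remain.
Put 57 kg in truck 9; 43 kg remain.
Put 55 kg in truck 10; 45 kg remain.
Put 53 kg in truck 11; 47 kg remain.
Put 30 kg in truck 5; 5 kg remain.
Put 27 kg in truck 2; 0 kg remain.
Put 20 kg in truck 1; 6 kg remain.
Put 14 kg in truck 3; 14 kg remain.

11 trucks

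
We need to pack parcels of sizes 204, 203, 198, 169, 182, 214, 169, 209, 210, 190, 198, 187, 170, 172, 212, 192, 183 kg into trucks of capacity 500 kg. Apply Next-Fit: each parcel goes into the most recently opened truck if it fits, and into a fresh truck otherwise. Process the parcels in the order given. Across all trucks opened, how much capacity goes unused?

Put 204 kg in truck 1; 296 kg remain.
Put 203 kg in truck 1; 93 kg remain.
Put 198 kg in truck 2; 302 kg remain.
Put 169 kg in truck 2; 133 kg remain.
Put 182 kg in truck 3; 318 kg remain.
Put 214 kg in truck 3; 104 kg remain.
Put 169 kg in truck 4; 331 kg remain.
Put 209 kg in truck 4; 122 kg remain.
Put 210 kg in truck 5; 290 kg remain.
Put 190 kg in truck 5; 100 kg remain.
Put 198 kg in truck 6; 302 kg remain.
Put 187 kg in truck 6; 115 kg remain.
Put 170 kg in truck 7; 330 kg remain.
Put 172 kg in truck 7; 158 kg remain.
Put 212 kg in truck 8; 288 kg remain.
Put 192 kg in truck 8; 96 kg remain.
Put 183 kg in truck 9; 317 kg remain.
9 trucks × 500 kg = 4500 kg; used 3262 kg; unused 1238 kg.

1238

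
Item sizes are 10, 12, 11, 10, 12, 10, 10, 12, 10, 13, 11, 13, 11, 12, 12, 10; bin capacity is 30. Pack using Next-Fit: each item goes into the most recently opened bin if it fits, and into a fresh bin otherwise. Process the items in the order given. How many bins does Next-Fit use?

8

Put 10 in bin 1; 20 remain.
Put 12 in bin 1; 8 remain.
Put 11 in bin 2; 19 remain.
Put 10 in bin 2; 9 remain.
Put 12 in bin 3; 18 remain.
Put 10 in bin 3; 8 remain.
Put 10 in bin 4; 20 remain.
Put 12 in bin 4; 8 remain.
Put 10 in bin 5; 20 remain.
Put 13 in bin 5; 7 remain.
Put 11 in bin 6; 19 remain.
Put 13 in bin 6; 6 remain.
Put 11 in bin 7; 19 remain.
Put 12 in bin 7; 7 remain.
Put 12 in bin 8; 18 remain.
Put 10 in bin 8; 8 remain.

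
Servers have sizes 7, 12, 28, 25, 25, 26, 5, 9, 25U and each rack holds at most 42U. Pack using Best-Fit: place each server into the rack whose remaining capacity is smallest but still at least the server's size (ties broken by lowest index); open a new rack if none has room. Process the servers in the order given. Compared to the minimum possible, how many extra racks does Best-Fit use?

1

Best-Fit: [7,12] [28,5,9] [25] [25] [26] [25] → 6 racks.
5 servers exceed 21U (half the capacity), and no two of those can share a rack, so at least 5 racks are needed.
An optimal packing achieves that bound: [28,12] [26,9,7] [25,5] [25] [25] → 5 racks.
Excess: 6 − 5 = 1.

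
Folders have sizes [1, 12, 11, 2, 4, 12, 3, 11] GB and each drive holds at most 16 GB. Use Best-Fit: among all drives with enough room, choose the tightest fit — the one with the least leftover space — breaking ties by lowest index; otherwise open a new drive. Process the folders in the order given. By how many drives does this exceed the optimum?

0

Best-Fit: [1,12,2] [11,4] [12,3] [11] → 4 drives.
Total size 56 GB; any packing needs at least ⌈56/16⌉ = 4 drives.
So 4 is already optimal.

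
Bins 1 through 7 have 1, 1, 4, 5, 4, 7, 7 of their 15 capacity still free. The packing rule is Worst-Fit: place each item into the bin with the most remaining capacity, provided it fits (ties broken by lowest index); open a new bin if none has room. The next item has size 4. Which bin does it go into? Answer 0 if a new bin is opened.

Bins with room: bin 3 (4), bin 4 (5), bin 5 (4), bin 6 (7), bin 7 (7).
Most room is bin 6 with 7 free.

6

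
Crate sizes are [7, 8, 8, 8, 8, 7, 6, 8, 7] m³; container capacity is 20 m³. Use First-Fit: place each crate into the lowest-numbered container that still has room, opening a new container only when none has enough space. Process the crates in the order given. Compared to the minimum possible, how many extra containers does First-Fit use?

First-Fit: [7,8] [8,8] [8,7] [6,8] [7] → 5 containers.
Total size 67 m³; any packing needs at least ⌈67/20⌉ = 4 containers.
An optimal packing achieves that bound: [8,8] [8,8] [8,7] [7,7,6] → 4 containers.
Excess: 5 − 4 = 1.

1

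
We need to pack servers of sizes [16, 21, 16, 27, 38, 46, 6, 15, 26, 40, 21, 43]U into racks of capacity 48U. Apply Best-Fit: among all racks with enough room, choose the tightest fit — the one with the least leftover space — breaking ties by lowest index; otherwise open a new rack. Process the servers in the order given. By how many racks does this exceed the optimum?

1

Best-Fit: [16,21] [16,27] [38,6] [46] [15,26] [40] [21] [43] → 8 racks.
Total size 315U; any packing needs at least ⌈315/48⌉ = 7 racks.
An optimal packing achieves that bound: [46] [43] [40,6] [38] [27,21] [26,21] [16,16,15] → 7 racks.
Excess: 8 − 7 = 1.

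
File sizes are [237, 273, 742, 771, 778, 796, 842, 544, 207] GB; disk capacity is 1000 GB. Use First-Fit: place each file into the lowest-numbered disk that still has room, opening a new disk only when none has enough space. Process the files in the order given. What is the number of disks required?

7

Put 237 GB in disk 1; 763 GB remain.
Put 273 GB in disk 1; 490 GB remain.
Put 742 GB in disk 2; 258 GB remain.
Put 771 GB in disk 3; 229 GB remain.
Put 778 GB in disk 4; 222 GB remain.
Put 796 GB in disk 5; 204 GB remain.
Put 842 GB in disk 6; 158 GB remain.
Put 544 GB in disk 7; 456 GB remain.
Put 207 GB in disk 1; 283 GB remain.
Final disks: [237,273,207] [742] [771] [778] [796] [842] [544].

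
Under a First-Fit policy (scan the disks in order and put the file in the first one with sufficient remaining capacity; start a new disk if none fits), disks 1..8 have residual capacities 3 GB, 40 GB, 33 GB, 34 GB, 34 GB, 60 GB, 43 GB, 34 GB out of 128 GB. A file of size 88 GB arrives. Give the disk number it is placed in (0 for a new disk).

0

No disk has ≥ 88 GB free, so a new disk is opened.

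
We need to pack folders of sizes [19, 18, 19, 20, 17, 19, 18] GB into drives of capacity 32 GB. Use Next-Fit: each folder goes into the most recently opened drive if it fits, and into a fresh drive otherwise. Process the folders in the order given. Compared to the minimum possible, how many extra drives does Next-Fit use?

0

Next-Fit: [19] [18] [19] [20] [17] [19] [18] → 7 drives.
7 folders exceed 16 GB (half the capacity), and no two of those can share a drive, so at least 7 drives are needed.
So 7 is already optimal.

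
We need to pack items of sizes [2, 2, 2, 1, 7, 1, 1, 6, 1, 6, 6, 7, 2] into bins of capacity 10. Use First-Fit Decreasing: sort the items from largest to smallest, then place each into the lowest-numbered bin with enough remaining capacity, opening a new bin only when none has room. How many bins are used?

5

Sorted descending: 7, 7, 6, 6, 6, 2, 2, 2, 2, 1, 1, 1, 1.
Put 7 in bin 1; 3 remain.
Put 7 in bin 2; 3 remain.
Put 6 in bin 3; 4 remain.
Put 6 in bin 4; 4 remain.
Put 6 in bin 5; 4 remain.
Put 2 in bin 1; 1 remain.
Put 2 in bin 2; 1 remain.
Put 2 in bin 3; 2 remain.
Put 2 in bin 3; 0 remain.
Put 1 in bin 1; 0 remain.
Put 1 in bin 2; 0 remain.
Put 1 in bin 4; 3 remain.
Put 1 in bin 4; 2 remain.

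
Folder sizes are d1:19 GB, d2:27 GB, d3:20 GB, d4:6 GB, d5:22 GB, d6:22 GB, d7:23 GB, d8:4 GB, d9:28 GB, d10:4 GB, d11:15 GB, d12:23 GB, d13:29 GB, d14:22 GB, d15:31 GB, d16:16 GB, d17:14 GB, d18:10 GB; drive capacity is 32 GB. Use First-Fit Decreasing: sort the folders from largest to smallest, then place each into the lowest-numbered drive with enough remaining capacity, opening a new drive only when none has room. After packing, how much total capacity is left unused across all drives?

81

Sorted descending: 31, 29, 28, 27, 23, 23, 22, 22, 22, 20, 19, 16, 15, 14, 10, 6, 4, 4.
drive 1: place 31 GB, 1 GB left
drive 2: place 29 GB, 3 GB left
drive 3: place 28 GB, 4 GB left
drive 4: place 27 GB, 5 GB left
drive 5: place 23 GB, 9 GB left
drive 6: place 23 GB, 9 GB left
drive 7: place 22 GB, 10 GB left
drive 8: place 22 GB, 10 GB left
drive 9: place 22 GB, 10 GB left
drive 10: place 20 GB, 12 GB left
drive 11: place 19 GB, 13 GB left
drive 12: place 16 GB, 16 GB left
drive 12: place 15 GB, 1 GB left
drive 13: place 14 GB, 18 GB left
drive 7: place 10 GB, 0 GB left
drive 5: place 6 GB, 3 GB left
drive 3: place 4 GB, 0 GB left
drive 4: place 4 GB, 1 GB left
13 drives × 32 GB = 416 GB; used 335 GB; unused 81 GB.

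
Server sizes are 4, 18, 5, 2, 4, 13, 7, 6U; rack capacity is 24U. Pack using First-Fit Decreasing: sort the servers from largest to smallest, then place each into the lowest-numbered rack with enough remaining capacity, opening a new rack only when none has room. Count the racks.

Sorted descending: 18, 13, 7, 6, 5, 4, 4, 2.
Put 18U in rack 1; 6U remain.
Put 13U in rack 2; 11U remain.
Put 7U in rack 2; 4U remain.
Put 6U in rack 1; 0U remain.
Put 5U in rack 3; 19U remain.
Put 4U in rack 2; 0U remain.
Put 4U in rack 3; 15U remain.
Put 2U in rack 3; 13U remain.
Final racks: [18,6] [13,7,4] [5,4,2].

3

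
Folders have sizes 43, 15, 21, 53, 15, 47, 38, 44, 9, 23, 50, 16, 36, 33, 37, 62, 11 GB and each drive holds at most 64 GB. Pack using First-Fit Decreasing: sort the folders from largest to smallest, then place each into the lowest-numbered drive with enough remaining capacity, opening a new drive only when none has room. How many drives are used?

Sorted descending: 62, 53, 50, 47, 44, 43, 38, 37, 36, 33, 23, 21, 16, 15, 15, 11, 9.
drive 1: place 62 GB, 2 GB left
drive 2: place 53 GB, 11 GB left
drive 3: place 50 GB, 14 GB left
drive 4: place 47 GB, 17 GB left
drive 5: place 44 GB, 20 GB left
drive 6: place 43 GB, 21 GB left
drive 7: place 38 GB, 26 GB left
drive 8: place 37 GB, 27 GB left
drive 9: place 36 GB, 28 GB left
drive 10: place 33 GB, 31 GB left
drive 7: place 23 GB, 3 GB left
drive 6: place 21 GB, 0 GB left
drive 4: place 16 GB, 1 GB left
drive 5: place 15 GB, 5 GB left
drive 8: place 15 GB, 12 GB left
drive 2: place 11 GB, 0 GB left
drive 3: place 9 GB, 5 GB left
Final drives: [62] [53,11] [50,9] [47,16] [44,15] [43,21] [38,23] [37,15] [36] [33].

10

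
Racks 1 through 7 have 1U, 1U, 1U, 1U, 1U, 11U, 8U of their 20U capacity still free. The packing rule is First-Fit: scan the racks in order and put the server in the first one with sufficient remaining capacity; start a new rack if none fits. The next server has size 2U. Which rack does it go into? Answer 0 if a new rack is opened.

Racks with room: rack 6 (11U), rack 7 (8U).
The first with room is rack 6.

6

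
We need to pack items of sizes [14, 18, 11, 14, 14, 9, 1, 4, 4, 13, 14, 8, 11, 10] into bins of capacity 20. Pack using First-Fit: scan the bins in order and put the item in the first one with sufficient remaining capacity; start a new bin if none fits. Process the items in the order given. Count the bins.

bin 1: place 14, 6 left
bin 2: place 18, 2 left
bin 3: place 11, 9 left
bin 4: place 14, 6 left
bin 5: place 14, 6 left
bin 3: place 9, 0 left
bin 1: place 1, 5 left
bin 1: place 4, 1 left
bin 4: place 4, 2 left
bin 6: place 13, 7 left
bin 7: place 14, 6 left
bin 8: place 8, 12 left
bin 8: place 11, 1 left
bin 9: place 10, 10 left

9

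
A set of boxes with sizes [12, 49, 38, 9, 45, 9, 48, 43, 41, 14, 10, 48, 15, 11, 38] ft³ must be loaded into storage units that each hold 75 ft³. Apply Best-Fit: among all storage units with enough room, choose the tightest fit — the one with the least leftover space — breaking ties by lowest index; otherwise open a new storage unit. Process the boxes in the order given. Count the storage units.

Put 12 ft³ in storage unit 1; 63 ft³ remain.
Put 49 ft³ in storage unit 1; 14 ft³ remain.
Put 38 ft³ in storage unit 2; 37 ft³ remain.
Put 9 ft³ in storage unit 1; 5 ft³ remain.
Put 45 ft³ in storage unit 3; 30 ft³ remain.
Put 9 ft³ in storage unit 3; 21 ft³ remain.
Put 48 ft³ in storage unit 4; 27 ft³ remain.
Put 43 ft³ in storage unit 5; 32 ft³ remain.
Put 41 ft³ in storage unit 6; 34 ft³ remain.
Put 14 ft³ in storage unit 3; 7 ft³ remain.
Put 10 ft³ in storage unit 4; 17 ft³ remain.
Put 48 ft³ in storage unit 7; 27 ft³ remain.
Put 15 ft³ in storage unit 4; 2 ft³ remain.
Put 11 ft³ in storage unit 7; 16 ft³ remain.
Put 38 ft³ in storage unit 8; 37 ft³ remain.

8 storage units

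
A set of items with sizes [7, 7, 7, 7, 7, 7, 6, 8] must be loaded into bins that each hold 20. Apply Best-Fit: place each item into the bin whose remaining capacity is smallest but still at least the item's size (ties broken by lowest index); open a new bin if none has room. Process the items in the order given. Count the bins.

4 bins

bin 1: place 7, 13 left
bin 1: place 7, 6 left
bin 2: place 7, 13 left
bin 2: place 7, 6 left
bin 3: place 7, 13 left
bin 3: place 7, 6 left
bin 1: place 6, 0 left
bin 4: place 8, 12 left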